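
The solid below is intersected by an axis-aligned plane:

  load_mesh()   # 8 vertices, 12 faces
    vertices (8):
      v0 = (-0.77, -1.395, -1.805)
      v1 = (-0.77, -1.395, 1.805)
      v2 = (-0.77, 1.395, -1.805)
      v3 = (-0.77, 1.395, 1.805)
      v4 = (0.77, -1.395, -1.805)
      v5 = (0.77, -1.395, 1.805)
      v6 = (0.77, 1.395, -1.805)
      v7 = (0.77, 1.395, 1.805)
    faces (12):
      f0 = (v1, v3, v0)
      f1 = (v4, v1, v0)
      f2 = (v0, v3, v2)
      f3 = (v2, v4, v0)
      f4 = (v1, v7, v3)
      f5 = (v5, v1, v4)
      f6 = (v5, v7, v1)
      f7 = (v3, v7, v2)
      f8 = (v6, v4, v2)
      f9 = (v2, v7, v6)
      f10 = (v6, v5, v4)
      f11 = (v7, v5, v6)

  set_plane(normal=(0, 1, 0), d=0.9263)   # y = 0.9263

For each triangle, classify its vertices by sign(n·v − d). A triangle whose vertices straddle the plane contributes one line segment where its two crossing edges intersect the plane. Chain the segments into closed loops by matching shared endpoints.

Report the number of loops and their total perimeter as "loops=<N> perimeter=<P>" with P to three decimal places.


Straddling triangles (8 of 12):
  (v1,v3,v0) [-+-] → (-0.77, 0.9263, 1.805)–(-0.77, 0.9263, 1.19855)  len=0.6065
  (v0,v3,v2) [-++] → (-0.77, 0.9263, 1.19855)–(-0.77, 0.9263, -1.805)  len=3.0035
  (v2,v4,v0) [+--] → (-0.511291, 0.9263, -1.805)–(-0.77, 0.9263, -1.805)  len=0.2587
  (v1,v7,v3) [-++] → (0.511291, 0.9263, 1.805)–(-0.77, 0.9263, 1.805)  len=1.2813
  (v5,v7,v1) [-+-] → (0.77, 0.9263, 1.805)–(0.511291, 0.9263, 1.805)  len=0.2587
  (v6,v4,v2) [+-+] → (0.77, 0.9263, -1.805)–(-0.511291, 0.9263, -1.805)  len=1.2813
  (v6,v5,v4) [+--] → (0.77, 0.9263, -1.19855)–(0.77, 0.9263, -1.805)  len=0.6065
  (v7,v5,v6) [+-+] → (0.77, 0.9263, 1.805)–(0.77, 0.9263, -1.19855)  len=3.0035

Chained into 1 loop(s):
  loop 1: 8 segments, perimeter = 10.3000
Total perimeter = 10.300

loops=1 perimeter=10.300


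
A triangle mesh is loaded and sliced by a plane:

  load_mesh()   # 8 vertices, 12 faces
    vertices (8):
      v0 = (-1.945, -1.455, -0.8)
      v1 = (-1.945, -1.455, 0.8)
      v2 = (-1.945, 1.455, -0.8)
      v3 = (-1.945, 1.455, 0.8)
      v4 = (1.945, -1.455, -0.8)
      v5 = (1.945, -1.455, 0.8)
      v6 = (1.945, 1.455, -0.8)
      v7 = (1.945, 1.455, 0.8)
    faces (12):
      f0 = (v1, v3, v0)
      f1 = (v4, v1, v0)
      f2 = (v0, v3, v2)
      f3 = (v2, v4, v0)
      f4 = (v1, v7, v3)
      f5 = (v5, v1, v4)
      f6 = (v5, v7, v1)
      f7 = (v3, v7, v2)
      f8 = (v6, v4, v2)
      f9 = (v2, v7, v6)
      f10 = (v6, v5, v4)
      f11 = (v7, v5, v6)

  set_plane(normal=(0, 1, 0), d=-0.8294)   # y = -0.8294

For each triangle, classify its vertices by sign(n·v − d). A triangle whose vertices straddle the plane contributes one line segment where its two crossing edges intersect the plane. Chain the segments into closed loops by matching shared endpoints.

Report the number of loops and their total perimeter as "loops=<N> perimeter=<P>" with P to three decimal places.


loops=1 perimeter=10.980

Straddling triangles (8 of 12):
  (v1,v3,v0) [-+-] → (-1.945, -0.8294, 0.8)–(-1.945, -0.8294, -0.456027)  len=1.2560
  (v0,v3,v2) [-++] → (-1.945, -0.8294, -0.456027)–(-1.945, -0.8294, -0.8)  len=0.3440
  (v2,v4,v0) [+--] → (1.10872, -0.8294, -0.8)–(-1.945, -0.8294, -0.8)  len=3.0537
  (v1,v7,v3) [-++] → (-1.10872, -0.8294, 0.8)–(-1.945, -0.8294, 0.8)  len=0.8363
  (v5,v7,v1) [-+-] → (1.945, -0.8294, 0.8)–(-1.10872, -0.8294, 0.8)  len=3.0537
  (v6,v4,v2) [+-+] → (1.945, -0.8294, -0.8)–(1.10872, -0.8294, -0.8)  len=0.8363
  (v6,v5,v4) [+--] → (1.945, -0.8294, 0.456027)–(1.945, -0.8294, -0.8)  len=1.2560
  (v7,v5,v6) [+-+] → (1.945, -0.8294, 0.8)–(1.945, -0.8294, 0.456027)  len=0.3440

Chained into 1 loop(s):
  loop 1: 8 segments, perimeter = 10.9800
Total perimeter = 10.980


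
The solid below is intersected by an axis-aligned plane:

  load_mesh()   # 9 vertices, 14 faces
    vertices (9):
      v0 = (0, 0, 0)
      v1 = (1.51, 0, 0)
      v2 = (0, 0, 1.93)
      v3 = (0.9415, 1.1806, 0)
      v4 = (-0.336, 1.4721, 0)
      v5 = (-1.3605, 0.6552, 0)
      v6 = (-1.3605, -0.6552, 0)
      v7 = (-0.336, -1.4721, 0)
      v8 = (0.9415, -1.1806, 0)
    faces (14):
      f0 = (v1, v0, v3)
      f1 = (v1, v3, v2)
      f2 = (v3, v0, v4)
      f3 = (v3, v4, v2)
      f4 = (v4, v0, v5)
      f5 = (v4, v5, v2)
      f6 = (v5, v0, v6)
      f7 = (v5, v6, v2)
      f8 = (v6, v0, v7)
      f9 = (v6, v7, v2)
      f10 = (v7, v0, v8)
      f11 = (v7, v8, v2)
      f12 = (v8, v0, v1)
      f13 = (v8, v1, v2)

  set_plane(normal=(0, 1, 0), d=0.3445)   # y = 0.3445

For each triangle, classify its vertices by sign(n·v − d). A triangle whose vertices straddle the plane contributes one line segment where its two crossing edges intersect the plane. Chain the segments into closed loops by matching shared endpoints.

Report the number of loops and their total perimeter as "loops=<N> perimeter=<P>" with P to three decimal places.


loops=1 perimeter=6.780

Straddling triangles (8 of 14):
  (v1,v0,v3) [--+] → (0.27473, 0.3445, 0)–(1.34411, 0.3445, 0)  len=1.0694
  (v1,v3,v2) [-+-] → (1.34411, 0.3445, 0)–(0.27473, 0.3445, 1.36682)  len=1.7354
  (v3,v0,v4) [+-+] → (0.27473, 0.3445, 0)–(-0.0786305, 0.3445, 0)  len=0.3534
  (v3,v4,v2) [++-] → (-0.0786305, 0.3445, 1.47834)–(0.27473, 0.3445, 1.36682)  len=0.3705
  (v4,v0,v5) [+-+] → (-0.0786305, 0.3445, 0)–(-0.715342, 0.3445, 0)  len=0.6367
  (v4,v5,v2) [++-] → (-0.715342, 0.3445, 0.915218)–(-0.0786305, 0.3445, 1.47834)  len=0.8500
  (v5,v0,v6) [+--] → (-0.715342, 0.3445, 0)–(-1.3605, 0.3445, 0)  len=0.6452
  (v5,v6,v2) [+--] → (-1.3605, 0.3445, 0)–(-0.715342, 0.3445, 0.915218)  len=1.1198

Chained into 1 loop(s):
  loop 1: 8 segments, perimeter = 6.7804
Total perimeter = 6.780


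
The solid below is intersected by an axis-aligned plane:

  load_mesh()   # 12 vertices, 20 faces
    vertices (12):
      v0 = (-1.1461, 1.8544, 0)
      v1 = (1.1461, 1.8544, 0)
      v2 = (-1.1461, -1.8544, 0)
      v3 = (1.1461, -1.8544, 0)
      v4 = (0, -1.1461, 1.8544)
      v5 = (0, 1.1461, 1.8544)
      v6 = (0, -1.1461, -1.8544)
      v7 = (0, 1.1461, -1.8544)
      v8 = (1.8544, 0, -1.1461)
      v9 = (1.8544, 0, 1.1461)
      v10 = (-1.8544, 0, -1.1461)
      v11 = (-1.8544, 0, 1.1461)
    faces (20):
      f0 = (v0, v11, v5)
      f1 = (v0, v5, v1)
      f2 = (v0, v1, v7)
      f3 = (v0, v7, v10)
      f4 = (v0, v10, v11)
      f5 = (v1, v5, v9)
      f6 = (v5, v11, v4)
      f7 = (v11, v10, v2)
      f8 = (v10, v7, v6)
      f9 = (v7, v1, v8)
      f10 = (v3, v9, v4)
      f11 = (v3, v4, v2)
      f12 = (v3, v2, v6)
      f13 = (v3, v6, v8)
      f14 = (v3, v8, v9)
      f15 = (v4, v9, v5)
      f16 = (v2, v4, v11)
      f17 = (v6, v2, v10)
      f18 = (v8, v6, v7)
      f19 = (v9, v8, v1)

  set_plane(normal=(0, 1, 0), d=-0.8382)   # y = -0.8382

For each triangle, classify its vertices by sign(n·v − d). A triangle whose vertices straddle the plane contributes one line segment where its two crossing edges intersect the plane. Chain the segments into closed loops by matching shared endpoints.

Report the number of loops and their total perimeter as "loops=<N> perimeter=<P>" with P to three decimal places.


loops=1 perimeter=10.506

Straddling triangles (10 of 20):
  (v5,v11,v4) [++-] → (-0.498185, -0.8382, 1.66412)–(0, -0.8382, 1.8544)  len=0.5333
  (v11,v10,v2) [++-] → (-1.53424, -0.8382, -0.628056)–(-1.53424, -0.8382, 0.628056)  len=1.2561
  (v10,v7,v6) [++-] → (0, -0.8382, -1.8544)–(-0.498185, -0.8382, -1.66412)  len=0.5333
  (v3,v9,v4) [-+-] → (1.53424, -0.8382, 0.628056)–(0.498185, -0.8382, 1.66412)  len=1.4652
  (v3,v6,v8) [--+] → (0.498185, -0.8382, -1.66412)–(1.53424, -0.8382, -0.628056)  len=1.4652
  (v3,v8,v9) [-++] → (1.53424, -0.8382, -0.628056)–(1.53424, -0.8382, 0.628056)  len=1.2561
  (v4,v9,v5) [-++] → (0.498185, -0.8382, 1.66412)–(0, -0.8382, 1.8544)  len=0.5333
  (v2,v4,v11) [--+] → (-0.498185, -0.8382, 1.66412)–(-1.53424, -0.8382, 0.628056)  len=1.4652
  (v6,v2,v10) [--+] → (-1.53424, -0.8382, -0.628056)–(-0.498185, -0.8382, -1.66412)  len=1.4652
  (v8,v6,v7) [+-+] → (0.498185, -0.8382, -1.66412)–(0, -0.8382, -1.8544)  len=0.5333

Chained into 1 loop(s):
  loop 1: 10 segments, perimeter = 10.5062
Total perimeter = 10.506


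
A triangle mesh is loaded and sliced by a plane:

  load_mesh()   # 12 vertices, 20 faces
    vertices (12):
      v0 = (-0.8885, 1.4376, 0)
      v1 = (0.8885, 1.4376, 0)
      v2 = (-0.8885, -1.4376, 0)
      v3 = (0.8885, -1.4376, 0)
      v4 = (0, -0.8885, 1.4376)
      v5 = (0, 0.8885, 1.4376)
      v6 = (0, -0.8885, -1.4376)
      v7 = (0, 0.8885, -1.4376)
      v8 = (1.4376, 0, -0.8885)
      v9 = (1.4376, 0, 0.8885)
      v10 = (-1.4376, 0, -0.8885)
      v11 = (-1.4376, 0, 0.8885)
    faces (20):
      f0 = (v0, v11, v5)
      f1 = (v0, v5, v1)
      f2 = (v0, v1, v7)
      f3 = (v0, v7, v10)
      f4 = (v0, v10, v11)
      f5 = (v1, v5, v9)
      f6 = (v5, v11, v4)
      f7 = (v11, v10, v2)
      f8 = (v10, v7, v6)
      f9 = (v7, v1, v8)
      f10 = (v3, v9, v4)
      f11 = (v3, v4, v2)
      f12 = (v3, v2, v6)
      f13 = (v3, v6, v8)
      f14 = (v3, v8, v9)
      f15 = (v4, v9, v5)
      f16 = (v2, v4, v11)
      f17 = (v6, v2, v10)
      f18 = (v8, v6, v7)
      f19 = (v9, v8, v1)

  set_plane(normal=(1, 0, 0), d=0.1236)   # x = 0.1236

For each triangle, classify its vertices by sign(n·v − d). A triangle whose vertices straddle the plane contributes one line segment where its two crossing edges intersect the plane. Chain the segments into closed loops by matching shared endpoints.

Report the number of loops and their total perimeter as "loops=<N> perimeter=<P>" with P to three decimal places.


loops=1 perimeter=9.412

Straddling triangles (10 of 20):
  (v0,v5,v1) [--+] → (0.1236, 0.964886, 1.23761)–(0.1236, 1.4376, 0)  len=1.3248
  (v0,v1,v7) [-+-] → (0.1236, 1.4376, 0)–(0.1236, 0.964886, -1.23761)  len=1.3248
  (v1,v5,v9) [+-+] → (0.1236, 0.964886, 1.23761)–(0.1236, 0.81211, 1.39039)  len=0.2161
  (v7,v1,v8) [-++] → (0.1236, 0.964886, -1.23761)–(0.1236, 0.81211, -1.39039)  len=0.2161
  (v3,v9,v4) [++-] → (0.1236, -0.81211, 1.39039)–(0.1236, -0.964886, 1.23761)  len=0.2161
  (v3,v4,v2) [+--] → (0.1236, -0.964886, 1.23761)–(0.1236, -1.4376, 0)  len=1.3248
  (v3,v2,v6) [+--] → (0.1236, -1.4376, 0)–(0.1236, -0.964886, -1.23761)  len=1.3248
  (v3,v6,v8) [+-+] → (0.1236, -0.964886, -1.23761)–(0.1236, -0.81211, -1.39039)  len=0.2161
  (v4,v9,v5) [-+-] → (0.1236, -0.81211, 1.39039)–(0.1236, 0.81211, 1.39039)  len=1.6242
  (v8,v6,v7) [+--] → (0.1236, -0.81211, -1.39039)–(0.1236, 0.81211, -1.39039)  len=1.6242

Chained into 1 loop(s):
  loop 1: 10 segments, perimeter = 9.4120
Total perimeter = 9.412


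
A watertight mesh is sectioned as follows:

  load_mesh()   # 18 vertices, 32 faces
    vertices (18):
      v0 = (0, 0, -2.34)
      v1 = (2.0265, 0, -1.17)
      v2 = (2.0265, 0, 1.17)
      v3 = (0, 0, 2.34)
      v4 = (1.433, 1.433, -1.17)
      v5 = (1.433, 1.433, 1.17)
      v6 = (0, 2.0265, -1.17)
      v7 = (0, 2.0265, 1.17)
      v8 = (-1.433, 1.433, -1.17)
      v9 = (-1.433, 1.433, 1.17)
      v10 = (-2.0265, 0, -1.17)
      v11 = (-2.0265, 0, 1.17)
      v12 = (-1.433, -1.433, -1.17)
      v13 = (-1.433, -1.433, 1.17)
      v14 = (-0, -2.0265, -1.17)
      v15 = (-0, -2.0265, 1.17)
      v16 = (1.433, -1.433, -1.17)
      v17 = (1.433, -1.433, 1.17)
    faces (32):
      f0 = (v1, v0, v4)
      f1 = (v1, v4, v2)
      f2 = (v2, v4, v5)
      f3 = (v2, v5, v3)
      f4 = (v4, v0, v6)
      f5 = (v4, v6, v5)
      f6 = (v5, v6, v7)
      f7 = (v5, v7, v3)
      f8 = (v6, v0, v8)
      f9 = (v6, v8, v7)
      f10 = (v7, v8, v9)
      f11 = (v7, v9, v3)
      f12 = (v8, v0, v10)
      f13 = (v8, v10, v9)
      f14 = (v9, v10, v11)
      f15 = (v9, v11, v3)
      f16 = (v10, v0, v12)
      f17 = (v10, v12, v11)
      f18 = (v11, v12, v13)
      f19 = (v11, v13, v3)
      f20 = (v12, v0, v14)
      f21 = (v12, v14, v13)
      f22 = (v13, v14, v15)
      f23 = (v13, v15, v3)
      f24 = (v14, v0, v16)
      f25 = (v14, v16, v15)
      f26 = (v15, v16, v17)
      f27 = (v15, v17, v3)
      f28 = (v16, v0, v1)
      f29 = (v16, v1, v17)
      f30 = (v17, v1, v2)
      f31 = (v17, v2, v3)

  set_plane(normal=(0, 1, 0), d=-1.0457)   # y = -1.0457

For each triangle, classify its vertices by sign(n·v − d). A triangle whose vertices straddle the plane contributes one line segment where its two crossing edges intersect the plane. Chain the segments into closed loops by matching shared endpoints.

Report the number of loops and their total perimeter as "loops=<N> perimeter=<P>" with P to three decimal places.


loops=1 perimeter=11.510

Straddling triangles (12 of 32):
  (v10,v0,v12) [++-] → (-1.0457, -1.0457, -1.48622)–(-1.59341, -1.0457, -1.17)  len=0.6324
  (v10,v12,v11) [+-+] → (-1.59341, -1.0457, -1.17)–(-1.59341, -1.0457, -0.537563)  len=0.6324
  (v11,v12,v13) [+--] → (-1.59341, -1.0457, -0.537563)–(-1.59341, -1.0457, 1.17)  len=1.7076
  (v11,v13,v3) [+-+] → (-1.59341, -1.0457, 1.17)–(-1.0457, -1.0457, 1.48622)  len=0.6324
  (v12,v0,v14) [-+-] → (-1.0457, -1.0457, -1.48622)–(0, -1.0457, -1.73626)  len=1.0752
  (v13,v15,v3) [--+] → (0, -1.0457, 1.73626)–(-1.0457, -1.0457, 1.48622)  len=1.0752
  (v14,v0,v16) [-+-] → (0, -1.0457, -1.73626)–(1.0457, -1.0457, -1.48622)  len=1.0752
  (v15,v17,v3) [--+] → (1.0457, -1.0457, 1.48622)–(0, -1.0457, 1.73626)  len=1.0752
  (v16,v0,v1) [-++] → (1.0457, -1.0457, -1.48622)–(1.59341, -1.0457, -1.17)  len=0.6324
  (v16,v1,v17) [-+-] → (1.59341, -1.0457, -1.17)–(1.59341, -1.0457, 0.537563)  len=1.7076
  (v17,v1,v2) [-++] → (1.59341, -1.0457, 0.537563)–(1.59341, -1.0457, 1.17)  len=0.6324
  (v17,v2,v3) [-++] → (1.59341, -1.0457, 1.17)–(1.0457, -1.0457, 1.48622)  len=0.6324

Chained into 1 loop(s):
  loop 1: 12 segments, perimeter = 11.5105
Total perimeter = 11.510


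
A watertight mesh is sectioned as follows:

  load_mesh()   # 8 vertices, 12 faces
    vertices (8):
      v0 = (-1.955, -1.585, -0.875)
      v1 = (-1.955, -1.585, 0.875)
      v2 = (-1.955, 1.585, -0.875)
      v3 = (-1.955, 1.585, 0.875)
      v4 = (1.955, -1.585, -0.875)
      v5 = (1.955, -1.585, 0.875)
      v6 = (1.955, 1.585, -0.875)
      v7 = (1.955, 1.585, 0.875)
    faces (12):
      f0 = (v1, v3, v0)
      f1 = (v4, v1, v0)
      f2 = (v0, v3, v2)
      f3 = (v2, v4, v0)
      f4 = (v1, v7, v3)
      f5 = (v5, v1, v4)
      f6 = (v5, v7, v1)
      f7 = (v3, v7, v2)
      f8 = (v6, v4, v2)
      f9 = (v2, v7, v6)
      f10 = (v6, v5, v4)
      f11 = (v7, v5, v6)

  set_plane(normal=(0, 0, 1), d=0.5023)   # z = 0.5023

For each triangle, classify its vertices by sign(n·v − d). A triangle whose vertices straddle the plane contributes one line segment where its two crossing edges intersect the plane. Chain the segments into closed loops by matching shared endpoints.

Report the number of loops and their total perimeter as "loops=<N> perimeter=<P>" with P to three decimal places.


loops=1 perimeter=14.160

Straddling triangles (8 of 12):
  (v1,v3,v0) [++-] → (-1.955, 0.909881, 0.5023)–(-1.955, -1.585, 0.5023)  len=2.4949
  (v4,v1,v0) [-+-] → (-1.12228, -1.585, 0.5023)–(-1.955, -1.585, 0.5023)  len=0.8327
  (v0,v3,v2) [-+-] → (-1.955, 0.909881, 0.5023)–(-1.955, 1.585, 0.5023)  len=0.6751
  (v5,v1,v4) [++-] → (-1.12228, -1.585, 0.5023)–(1.955, -1.585, 0.5023)  len=3.0773
  (v3,v7,v2) [++-] → (1.12228, 1.585, 0.5023)–(-1.955, 1.585, 0.5023)  len=3.0773
  (v2,v7,v6) [-+-] → (1.12228, 1.585, 0.5023)–(1.955, 1.585, 0.5023)  len=0.8327
  (v6,v5,v4) [-+-] → (1.955, -0.909881, 0.5023)–(1.955, -1.585, 0.5023)  len=0.6751
  (v7,v5,v6) [++-] → (1.955, -0.909881, 0.5023)–(1.955, 1.585, 0.5023)  len=2.4949

Chained into 1 loop(s):
  loop 1: 8 segments, perimeter = 14.1600
Total perimeter = 14.160


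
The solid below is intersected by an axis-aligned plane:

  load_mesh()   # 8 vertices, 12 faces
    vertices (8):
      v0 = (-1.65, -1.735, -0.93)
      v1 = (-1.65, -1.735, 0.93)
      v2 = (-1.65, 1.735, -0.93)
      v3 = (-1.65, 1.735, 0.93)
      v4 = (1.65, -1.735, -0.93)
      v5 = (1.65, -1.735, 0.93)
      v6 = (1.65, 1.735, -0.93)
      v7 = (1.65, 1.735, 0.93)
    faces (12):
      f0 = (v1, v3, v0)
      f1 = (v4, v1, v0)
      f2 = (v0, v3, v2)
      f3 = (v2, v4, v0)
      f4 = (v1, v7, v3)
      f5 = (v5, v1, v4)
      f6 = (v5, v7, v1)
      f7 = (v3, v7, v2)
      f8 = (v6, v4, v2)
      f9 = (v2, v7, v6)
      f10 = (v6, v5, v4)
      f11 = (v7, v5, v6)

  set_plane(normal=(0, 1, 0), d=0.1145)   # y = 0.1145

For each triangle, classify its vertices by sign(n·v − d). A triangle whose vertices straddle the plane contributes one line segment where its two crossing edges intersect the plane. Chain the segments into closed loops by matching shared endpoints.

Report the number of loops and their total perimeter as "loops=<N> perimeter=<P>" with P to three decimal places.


loops=1 perimeter=10.320

Straddling triangles (8 of 12):
  (v1,v3,v0) [-+-] → (-1.65, 0.1145, 0.93)–(-1.65, 0.1145, 0.0613746)  len=0.8686
  (v0,v3,v2) [-++] → (-1.65, 0.1145, 0.0613746)–(-1.65, 0.1145, -0.93)  len=0.9914
  (v2,v4,v0) [+--] → (-0.10889, 0.1145, -0.93)–(-1.65, 0.1145, -0.93)  len=1.5411
  (v1,v7,v3) [-++] → (0.10889, 0.1145, 0.93)–(-1.65, 0.1145, 0.93)  len=1.7589
  (v5,v7,v1) [-+-] → (1.65, 0.1145, 0.93)–(0.10889, 0.1145, 0.93)  len=1.5411
  (v6,v4,v2) [+-+] → (1.65, 0.1145, -0.93)–(-0.10889, 0.1145, -0.93)  len=1.7589
  (v6,v5,v4) [+--] → (1.65, 0.1145, -0.0613746)–(1.65, 0.1145, -0.93)  len=0.8686
  (v7,v5,v6) [+-+] → (1.65, 0.1145, 0.93)–(1.65, 0.1145, -0.0613746)  len=0.9914

Chained into 1 loop(s):
  loop 1: 8 segments, perimeter = 10.3200
Total perimeter = 10.320


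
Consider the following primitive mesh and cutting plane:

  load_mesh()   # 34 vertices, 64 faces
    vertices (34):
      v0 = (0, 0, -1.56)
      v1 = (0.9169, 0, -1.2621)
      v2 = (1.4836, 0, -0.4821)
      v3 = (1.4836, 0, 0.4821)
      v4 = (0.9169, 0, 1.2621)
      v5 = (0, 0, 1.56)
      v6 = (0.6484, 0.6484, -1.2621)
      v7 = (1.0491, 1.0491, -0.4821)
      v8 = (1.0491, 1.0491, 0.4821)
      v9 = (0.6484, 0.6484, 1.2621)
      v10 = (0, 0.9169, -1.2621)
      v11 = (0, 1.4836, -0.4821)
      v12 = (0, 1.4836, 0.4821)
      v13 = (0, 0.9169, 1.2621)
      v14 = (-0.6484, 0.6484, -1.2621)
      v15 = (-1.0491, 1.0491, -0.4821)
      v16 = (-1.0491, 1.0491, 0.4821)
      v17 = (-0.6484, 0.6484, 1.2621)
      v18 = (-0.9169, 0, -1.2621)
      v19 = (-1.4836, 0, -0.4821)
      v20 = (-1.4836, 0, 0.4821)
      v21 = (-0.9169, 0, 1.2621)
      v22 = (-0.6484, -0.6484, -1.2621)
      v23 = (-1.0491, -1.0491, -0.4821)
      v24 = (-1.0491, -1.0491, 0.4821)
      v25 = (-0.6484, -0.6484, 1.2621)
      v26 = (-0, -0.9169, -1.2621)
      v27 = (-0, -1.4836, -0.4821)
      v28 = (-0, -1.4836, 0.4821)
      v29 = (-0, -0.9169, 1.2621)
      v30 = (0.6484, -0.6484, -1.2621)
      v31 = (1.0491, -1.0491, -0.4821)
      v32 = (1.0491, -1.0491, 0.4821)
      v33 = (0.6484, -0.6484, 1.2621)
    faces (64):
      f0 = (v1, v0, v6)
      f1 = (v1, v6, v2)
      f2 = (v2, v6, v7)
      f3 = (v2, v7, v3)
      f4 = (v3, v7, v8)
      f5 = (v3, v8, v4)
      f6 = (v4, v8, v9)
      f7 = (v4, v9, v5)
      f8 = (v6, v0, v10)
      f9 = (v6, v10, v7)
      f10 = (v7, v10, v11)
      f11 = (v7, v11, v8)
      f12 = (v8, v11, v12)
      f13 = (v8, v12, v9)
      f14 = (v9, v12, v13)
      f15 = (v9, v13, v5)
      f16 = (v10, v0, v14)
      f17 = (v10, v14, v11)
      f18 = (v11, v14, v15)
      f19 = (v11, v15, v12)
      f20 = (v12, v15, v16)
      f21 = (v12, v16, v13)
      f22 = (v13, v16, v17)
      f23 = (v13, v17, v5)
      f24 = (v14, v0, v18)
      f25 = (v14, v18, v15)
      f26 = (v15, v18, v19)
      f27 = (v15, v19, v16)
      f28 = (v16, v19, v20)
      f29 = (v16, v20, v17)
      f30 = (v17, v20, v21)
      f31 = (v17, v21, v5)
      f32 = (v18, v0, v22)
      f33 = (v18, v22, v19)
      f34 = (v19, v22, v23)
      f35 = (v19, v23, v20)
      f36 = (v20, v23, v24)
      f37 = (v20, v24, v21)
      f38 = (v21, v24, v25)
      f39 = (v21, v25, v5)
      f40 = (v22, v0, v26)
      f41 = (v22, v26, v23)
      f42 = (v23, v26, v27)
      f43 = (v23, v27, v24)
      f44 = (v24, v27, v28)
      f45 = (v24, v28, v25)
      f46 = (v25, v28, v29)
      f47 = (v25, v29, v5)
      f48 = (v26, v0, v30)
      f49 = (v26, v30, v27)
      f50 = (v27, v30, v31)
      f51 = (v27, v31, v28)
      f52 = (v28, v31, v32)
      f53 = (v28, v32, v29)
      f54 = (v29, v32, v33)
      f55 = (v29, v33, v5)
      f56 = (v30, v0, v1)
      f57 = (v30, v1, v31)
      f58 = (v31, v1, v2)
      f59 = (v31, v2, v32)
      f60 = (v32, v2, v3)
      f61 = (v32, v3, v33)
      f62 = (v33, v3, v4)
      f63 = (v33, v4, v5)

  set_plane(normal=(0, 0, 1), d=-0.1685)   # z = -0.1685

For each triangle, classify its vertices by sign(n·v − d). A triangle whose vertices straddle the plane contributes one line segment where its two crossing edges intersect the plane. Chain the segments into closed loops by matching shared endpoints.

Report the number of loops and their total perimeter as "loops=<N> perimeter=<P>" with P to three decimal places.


loops=1 perimeter=9.084

Straddling triangles (16 of 64):
  (v2,v7,v3) [--+] → (1.19042, 0.707887, -0.1685)–(1.4836, 0, -0.1685)  len=0.7662
  (v3,v7,v8) [+-+] → (1.19042, 0.707887, -0.1685)–(1.0491, 1.0491, -0.1685)  len=0.3693
  (v7,v11,v8) [--+] → (0.341213, 1.34228, -0.1685)–(1.0491, 1.0491, -0.1685)  len=0.7662
  (v8,v11,v12) [+-+] → (0.341213, 1.34228, -0.1685)–(0, 1.4836, -0.1685)  len=0.3693
  (v11,v15,v12) [--+] → (-0.707887, 1.19042, -0.1685)–(0, 1.4836, -0.1685)  len=0.7662
  (v12,v15,v16) [+-+] → (-0.707887, 1.19042, -0.1685)–(-1.0491, 1.0491, -0.1685)  len=0.3693
  (v15,v19,v16) [--+] → (-1.34228, 0.341213, -0.1685)–(-1.0491, 1.0491, -0.1685)  len=0.7662
  (v16,v19,v20) [+-+] → (-1.34228, 0.341213, -0.1685)–(-1.4836, 0, -0.1685)  len=0.3693
  (v19,v23,v20) [--+] → (-1.19042, -0.707887, -0.1685)–(-1.4836, 0, -0.1685)  len=0.7662
  (v20,v23,v24) [+-+] → (-1.19042, -0.707887, -0.1685)–(-1.0491, -1.0491, -0.1685)  len=0.3693
  (v23,v27,v24) [--+] → (-0.341213, -1.34228, -0.1685)–(-1.0491, -1.0491, -0.1685)  len=0.7662
  (v24,v27,v28) [+-+] → (-0.341213, -1.34228, -0.1685)–(0, -1.4836, -0.1685)  len=0.3693
  (v27,v31,v28) [--+] → (0.707887, -1.19042, -0.1685)–(0, -1.4836, -0.1685)  len=0.7662
  (v28,v31,v32) [+-+] → (0.707887, -1.19042, -0.1685)–(1.0491, -1.0491, -0.1685)  len=0.3693
  (v31,v2,v32) [--+] → (1.34228, -0.341213, -0.1685)–(1.0491, -1.0491, -0.1685)  len=0.7662
  (v32,v2,v3) [+-+] → (1.34228, -0.341213, -0.1685)–(1.4836, 0, -0.1685)  len=0.3693

Chained into 1 loop(s):
  loop 1: 16 segments, perimeter = 9.0841
Total perimeter = 9.084


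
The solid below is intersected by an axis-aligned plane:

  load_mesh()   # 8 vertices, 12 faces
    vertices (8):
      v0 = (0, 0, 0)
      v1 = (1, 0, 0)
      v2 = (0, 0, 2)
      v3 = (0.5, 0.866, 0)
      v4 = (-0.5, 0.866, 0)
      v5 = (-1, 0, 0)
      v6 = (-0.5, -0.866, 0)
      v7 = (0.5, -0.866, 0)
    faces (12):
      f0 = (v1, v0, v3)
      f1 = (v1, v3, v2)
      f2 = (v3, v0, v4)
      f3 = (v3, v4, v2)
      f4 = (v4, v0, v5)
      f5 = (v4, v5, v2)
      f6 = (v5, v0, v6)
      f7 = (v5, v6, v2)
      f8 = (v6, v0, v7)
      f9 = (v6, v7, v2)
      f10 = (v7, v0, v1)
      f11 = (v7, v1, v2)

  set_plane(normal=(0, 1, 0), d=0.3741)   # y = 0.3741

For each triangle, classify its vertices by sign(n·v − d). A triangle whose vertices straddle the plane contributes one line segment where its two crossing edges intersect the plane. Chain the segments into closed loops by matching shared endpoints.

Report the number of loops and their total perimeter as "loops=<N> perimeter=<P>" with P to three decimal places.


loops=1 perimeter=4.540

Straddling triangles (6 of 12):
  (v1,v0,v3) [--+] → (0.215993, 0.3741, 0)–(0.784007, 0.3741, 0)  len=0.5680
  (v1,v3,v2) [-+-] → (0.784007, 0.3741, 0)–(0.215993, 0.3741, 1.13603)  len=1.2701
  (v3,v0,v4) [+-+] → (0.215993, 0.3741, 0)–(-0.215993, 0.3741, 0)  len=0.4320
  (v3,v4,v2) [++-] → (-0.215993, 0.3741, 1.13603)–(0.215993, 0.3741, 1.13603)  len=0.4320
  (v4,v0,v5) [+--] → (-0.215993, 0.3741, 0)–(-0.784007, 0.3741, 0)  len=0.5680
  (v4,v5,v2) [+--] → (-0.784007, 0.3741, 0)–(-0.215993, 0.3741, 1.13603)  len=1.2701

Chained into 1 loop(s):
  loop 1: 6 segments, perimeter = 4.5402
Total perimeter = 4.540


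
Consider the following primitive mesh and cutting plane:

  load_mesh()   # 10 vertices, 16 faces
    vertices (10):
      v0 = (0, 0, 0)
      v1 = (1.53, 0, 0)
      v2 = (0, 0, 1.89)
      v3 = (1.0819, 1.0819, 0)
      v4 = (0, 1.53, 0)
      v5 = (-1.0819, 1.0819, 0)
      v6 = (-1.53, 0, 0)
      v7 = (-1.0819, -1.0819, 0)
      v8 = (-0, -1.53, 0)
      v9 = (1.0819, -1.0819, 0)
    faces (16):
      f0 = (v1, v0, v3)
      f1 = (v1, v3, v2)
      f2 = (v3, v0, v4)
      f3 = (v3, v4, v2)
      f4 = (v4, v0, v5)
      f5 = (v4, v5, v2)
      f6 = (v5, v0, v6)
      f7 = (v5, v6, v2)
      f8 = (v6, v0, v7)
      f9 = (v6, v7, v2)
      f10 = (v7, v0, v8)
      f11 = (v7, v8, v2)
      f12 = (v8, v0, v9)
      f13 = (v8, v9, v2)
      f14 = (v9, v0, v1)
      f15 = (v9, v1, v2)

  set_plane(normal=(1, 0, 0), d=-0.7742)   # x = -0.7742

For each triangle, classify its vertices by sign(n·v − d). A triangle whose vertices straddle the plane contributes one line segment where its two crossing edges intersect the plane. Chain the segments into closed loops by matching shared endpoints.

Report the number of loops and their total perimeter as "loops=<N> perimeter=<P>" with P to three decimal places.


Straddling triangles (8 of 16):
  (v4,v0,v5) [++-] → (-0.7742, 0.7742, 0)–(-0.7742, 1.20934, 0)  len=0.4351
  (v4,v5,v2) [+-+] → (-0.7742, 1.20934, 0)–(-0.7742, 0.7742, 0.537529)  len=0.6916
  (v5,v0,v6) [-+-] → (-0.7742, 0.7742, 0)–(-0.7742, 0, 0)  len=0.7742
  (v5,v6,v2) [--+] → (-0.7742, 0, 0.933635)–(-0.7742, 0.7742, 0.537529)  len=0.8696
  (v6,v0,v7) [-+-] → (-0.7742, 0, 0)–(-0.7742, -0.7742, 0)  len=0.7742
  (v6,v7,v2) [--+] → (-0.7742, -0.7742, 0.537529)–(-0.7742, 0, 0.933635)  len=0.8696
  (v7,v0,v8) [-++] → (-0.7742, -0.7742, 0)–(-0.7742, -1.20934, 0)  len=0.4351
  (v7,v8,v2) [-++] → (-0.7742, -1.20934, 0)–(-0.7742, -0.7742, 0.537529)  len=0.6916

Chained into 1 loop(s):
  loop 1: 8 segments, perimeter = 5.5411
Total perimeter = 5.541

loops=1 perimeter=5.541


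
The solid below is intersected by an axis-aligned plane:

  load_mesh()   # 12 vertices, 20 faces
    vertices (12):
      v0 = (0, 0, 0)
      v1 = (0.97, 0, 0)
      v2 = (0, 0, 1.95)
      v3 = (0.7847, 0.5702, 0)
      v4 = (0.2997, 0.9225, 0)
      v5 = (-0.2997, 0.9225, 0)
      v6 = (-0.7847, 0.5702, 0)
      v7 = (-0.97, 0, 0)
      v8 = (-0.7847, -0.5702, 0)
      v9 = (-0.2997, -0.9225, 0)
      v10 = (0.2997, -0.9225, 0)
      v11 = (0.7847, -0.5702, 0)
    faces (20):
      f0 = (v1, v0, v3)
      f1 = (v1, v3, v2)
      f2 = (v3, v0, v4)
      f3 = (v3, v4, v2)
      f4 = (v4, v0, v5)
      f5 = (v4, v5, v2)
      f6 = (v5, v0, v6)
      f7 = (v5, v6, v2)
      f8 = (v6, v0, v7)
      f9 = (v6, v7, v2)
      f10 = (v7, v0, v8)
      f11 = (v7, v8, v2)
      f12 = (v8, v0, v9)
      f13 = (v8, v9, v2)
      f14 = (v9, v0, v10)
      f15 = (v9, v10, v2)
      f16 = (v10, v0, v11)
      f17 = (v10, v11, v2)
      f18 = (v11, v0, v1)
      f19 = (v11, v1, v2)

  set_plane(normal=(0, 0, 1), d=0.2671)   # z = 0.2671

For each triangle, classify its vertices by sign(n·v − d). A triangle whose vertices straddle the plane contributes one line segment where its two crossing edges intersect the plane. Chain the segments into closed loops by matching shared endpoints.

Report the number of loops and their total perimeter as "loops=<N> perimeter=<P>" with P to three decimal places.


loops=1 perimeter=5.174

Straddling triangles (10 of 20):
  (v1,v3,v2) [--+] → (0.677216, 0.492097, 0.2671)–(0.837135, 0, 0.2671)  len=0.5174
  (v3,v4,v2) [--+] → (0.258649, 0.796141, 0.2671)–(0.677216, 0.492097, 0.2671)  len=0.5173
  (v4,v5,v2) [--+] → (-0.258649, 0.796141, 0.2671)–(0.258649, 0.796141, 0.2671)  len=0.5173
  (v5,v6,v2) [--+] → (-0.677216, 0.492097, 0.2671)–(-0.258649, 0.796141, 0.2671)  len=0.5173
  (v6,v7,v2) [--+] → (-0.837135, 0, 0.2671)–(-0.677216, 0.492097, 0.2671)  len=0.5174
  (v7,v8,v2) [--+] → (-0.677216, -0.492097, 0.2671)–(-0.837135, 0, 0.2671)  len=0.5174
  (v8,v9,v2) [--+] → (-0.258649, -0.796141, 0.2671)–(-0.677216, -0.492097, 0.2671)  len=0.5173
  (v9,v10,v2) [--+] → (0.258649, -0.796141, 0.2671)–(-0.258649, -0.796141, 0.2671)  len=0.5173
  (v10,v11,v2) [--+] → (0.677216, -0.492097, 0.2671)–(0.258649, -0.796141, 0.2671)  len=0.5173
  (v11,v1,v2) [--+] → (0.837135, 0, 0.2671)–(0.677216, -0.492097, 0.2671)  len=0.5174

Chained into 1 loop(s):
  loop 1: 10 segments, perimeter = 5.1737
Total perimeter = 5.174


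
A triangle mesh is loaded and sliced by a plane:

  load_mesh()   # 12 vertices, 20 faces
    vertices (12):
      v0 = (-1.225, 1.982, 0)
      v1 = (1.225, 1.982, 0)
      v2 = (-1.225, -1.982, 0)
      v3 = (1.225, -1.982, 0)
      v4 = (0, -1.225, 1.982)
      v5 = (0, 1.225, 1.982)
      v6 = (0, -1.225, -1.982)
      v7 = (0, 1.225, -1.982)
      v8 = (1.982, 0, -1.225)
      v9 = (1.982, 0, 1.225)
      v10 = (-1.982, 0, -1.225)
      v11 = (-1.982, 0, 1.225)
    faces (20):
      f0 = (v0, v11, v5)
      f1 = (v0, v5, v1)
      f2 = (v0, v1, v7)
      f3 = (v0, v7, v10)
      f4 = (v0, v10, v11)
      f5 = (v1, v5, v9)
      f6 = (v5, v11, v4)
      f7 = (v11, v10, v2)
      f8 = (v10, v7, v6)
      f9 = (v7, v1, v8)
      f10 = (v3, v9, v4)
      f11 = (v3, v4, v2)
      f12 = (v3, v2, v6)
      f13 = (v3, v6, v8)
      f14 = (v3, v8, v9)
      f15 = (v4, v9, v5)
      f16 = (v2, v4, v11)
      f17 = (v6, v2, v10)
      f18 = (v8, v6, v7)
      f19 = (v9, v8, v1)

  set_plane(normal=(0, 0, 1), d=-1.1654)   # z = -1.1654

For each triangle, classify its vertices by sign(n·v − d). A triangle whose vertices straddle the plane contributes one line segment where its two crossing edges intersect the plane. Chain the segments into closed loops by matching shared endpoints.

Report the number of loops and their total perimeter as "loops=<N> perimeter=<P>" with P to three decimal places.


Straddling triangles (10 of 20):
  (v0,v1,v7) [++-] → (0.50471, 1.53689, -1.1654)–(-0.50471, 1.53689, -1.1654)  len=1.0094
  (v0,v7,v10) [+--] → (-0.50471, 1.53689, -1.1654)–(-1.94517, 0.0964304, -1.1654)  len=2.0371
  (v0,v10,v11) [+-+] → (-1.94517, 0.0964304, -1.1654)–(-1.982, 0, -1.1654)  len=0.1032
  (v11,v10,v2) [+-+] → (-1.982, 0, -1.1654)–(-1.94517, -0.0964304, -1.1654)  len=0.1032
  (v7,v1,v8) [-+-] → (0.50471, 1.53689, -1.1654)–(1.94517, 0.0964304, -1.1654)  len=2.0371
  (v3,v2,v6) [++-] → (-0.50471, -1.53689, -1.1654)–(0.50471, -1.53689, -1.1654)  len=1.0094
  (v3,v6,v8) [+--] → (0.50471, -1.53689, -1.1654)–(1.94517, -0.0964304, -1.1654)  len=2.0371
  (v3,v8,v9) [+-+] → (1.94517, -0.0964304, -1.1654)–(1.982, 0, -1.1654)  len=0.1032
  (v6,v2,v10) [-+-] → (-0.50471, -1.53689, -1.1654)–(-1.94517, -0.0964304, -1.1654)  len=2.0371
  (v9,v8,v1) [+-+] → (1.982, 0, -1.1654)–(1.94517, 0.0964304, -1.1654)  len=0.1032

Chained into 1 loop(s):
  loop 1: 10 segments, perimeter = 10.5802
Total perimeter = 10.580

loops=1 perimeter=10.580


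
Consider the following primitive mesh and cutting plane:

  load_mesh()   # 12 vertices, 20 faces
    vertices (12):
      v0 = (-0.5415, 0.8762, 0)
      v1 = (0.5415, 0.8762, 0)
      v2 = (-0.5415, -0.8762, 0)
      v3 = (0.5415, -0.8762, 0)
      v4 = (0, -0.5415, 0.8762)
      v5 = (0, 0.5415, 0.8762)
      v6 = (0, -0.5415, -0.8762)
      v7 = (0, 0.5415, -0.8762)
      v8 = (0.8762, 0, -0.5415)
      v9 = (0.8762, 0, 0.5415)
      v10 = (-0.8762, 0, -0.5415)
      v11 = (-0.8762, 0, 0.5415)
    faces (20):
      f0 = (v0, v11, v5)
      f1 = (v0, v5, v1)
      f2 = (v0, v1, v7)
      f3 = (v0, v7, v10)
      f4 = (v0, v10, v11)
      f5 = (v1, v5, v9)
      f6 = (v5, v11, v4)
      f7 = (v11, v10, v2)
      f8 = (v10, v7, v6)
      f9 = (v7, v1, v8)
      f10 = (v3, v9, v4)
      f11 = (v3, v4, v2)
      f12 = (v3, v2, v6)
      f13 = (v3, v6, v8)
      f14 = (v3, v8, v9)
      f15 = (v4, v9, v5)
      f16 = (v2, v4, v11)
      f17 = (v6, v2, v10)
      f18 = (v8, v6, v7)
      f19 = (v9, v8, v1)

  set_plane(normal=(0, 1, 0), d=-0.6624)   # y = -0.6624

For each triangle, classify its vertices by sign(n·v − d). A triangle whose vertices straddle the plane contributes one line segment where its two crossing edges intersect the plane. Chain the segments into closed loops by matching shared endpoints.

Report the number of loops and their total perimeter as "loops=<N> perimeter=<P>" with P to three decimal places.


Straddling triangles (8 of 20):
  (v11,v10,v2) [++-] → (-0.62317, -0.6624, -0.13213)–(-0.62317, -0.6624, 0.13213)  len=0.2643
  (v3,v9,v4) [-++] → (0.62317, -0.6624, 0.13213)–(0.1956, -0.6624, 0.5597)  len=0.6047
  (v3,v4,v2) [-+-] → (0.1956, -0.6624, 0.5597)–(-0.1956, -0.6624, 0.5597)  len=0.3912
  (v3,v2,v6) [--+] → (-0.1956, -0.6624, -0.5597)–(0.1956, -0.6624, -0.5597)  len=0.3912
  (v3,v6,v8) [-++] → (0.1956, -0.6624, -0.5597)–(0.62317, -0.6624, -0.13213)  len=0.6047
  (v3,v8,v9) [-++] → (0.62317, -0.6624, -0.13213)–(0.62317, -0.6624, 0.13213)  len=0.2643
  (v2,v4,v11) [-++] → (-0.1956, -0.6624, 0.5597)–(-0.62317, -0.6624, 0.13213)  len=0.6047
  (v6,v2,v10) [+-+] → (-0.1956, -0.6624, -0.5597)–(-0.62317, -0.6624, -0.13213)  len=0.6047

Chained into 1 loop(s):
  loop 1: 8 segments, perimeter = 3.7296
Total perimeter = 3.730

loops=1 perimeter=3.730


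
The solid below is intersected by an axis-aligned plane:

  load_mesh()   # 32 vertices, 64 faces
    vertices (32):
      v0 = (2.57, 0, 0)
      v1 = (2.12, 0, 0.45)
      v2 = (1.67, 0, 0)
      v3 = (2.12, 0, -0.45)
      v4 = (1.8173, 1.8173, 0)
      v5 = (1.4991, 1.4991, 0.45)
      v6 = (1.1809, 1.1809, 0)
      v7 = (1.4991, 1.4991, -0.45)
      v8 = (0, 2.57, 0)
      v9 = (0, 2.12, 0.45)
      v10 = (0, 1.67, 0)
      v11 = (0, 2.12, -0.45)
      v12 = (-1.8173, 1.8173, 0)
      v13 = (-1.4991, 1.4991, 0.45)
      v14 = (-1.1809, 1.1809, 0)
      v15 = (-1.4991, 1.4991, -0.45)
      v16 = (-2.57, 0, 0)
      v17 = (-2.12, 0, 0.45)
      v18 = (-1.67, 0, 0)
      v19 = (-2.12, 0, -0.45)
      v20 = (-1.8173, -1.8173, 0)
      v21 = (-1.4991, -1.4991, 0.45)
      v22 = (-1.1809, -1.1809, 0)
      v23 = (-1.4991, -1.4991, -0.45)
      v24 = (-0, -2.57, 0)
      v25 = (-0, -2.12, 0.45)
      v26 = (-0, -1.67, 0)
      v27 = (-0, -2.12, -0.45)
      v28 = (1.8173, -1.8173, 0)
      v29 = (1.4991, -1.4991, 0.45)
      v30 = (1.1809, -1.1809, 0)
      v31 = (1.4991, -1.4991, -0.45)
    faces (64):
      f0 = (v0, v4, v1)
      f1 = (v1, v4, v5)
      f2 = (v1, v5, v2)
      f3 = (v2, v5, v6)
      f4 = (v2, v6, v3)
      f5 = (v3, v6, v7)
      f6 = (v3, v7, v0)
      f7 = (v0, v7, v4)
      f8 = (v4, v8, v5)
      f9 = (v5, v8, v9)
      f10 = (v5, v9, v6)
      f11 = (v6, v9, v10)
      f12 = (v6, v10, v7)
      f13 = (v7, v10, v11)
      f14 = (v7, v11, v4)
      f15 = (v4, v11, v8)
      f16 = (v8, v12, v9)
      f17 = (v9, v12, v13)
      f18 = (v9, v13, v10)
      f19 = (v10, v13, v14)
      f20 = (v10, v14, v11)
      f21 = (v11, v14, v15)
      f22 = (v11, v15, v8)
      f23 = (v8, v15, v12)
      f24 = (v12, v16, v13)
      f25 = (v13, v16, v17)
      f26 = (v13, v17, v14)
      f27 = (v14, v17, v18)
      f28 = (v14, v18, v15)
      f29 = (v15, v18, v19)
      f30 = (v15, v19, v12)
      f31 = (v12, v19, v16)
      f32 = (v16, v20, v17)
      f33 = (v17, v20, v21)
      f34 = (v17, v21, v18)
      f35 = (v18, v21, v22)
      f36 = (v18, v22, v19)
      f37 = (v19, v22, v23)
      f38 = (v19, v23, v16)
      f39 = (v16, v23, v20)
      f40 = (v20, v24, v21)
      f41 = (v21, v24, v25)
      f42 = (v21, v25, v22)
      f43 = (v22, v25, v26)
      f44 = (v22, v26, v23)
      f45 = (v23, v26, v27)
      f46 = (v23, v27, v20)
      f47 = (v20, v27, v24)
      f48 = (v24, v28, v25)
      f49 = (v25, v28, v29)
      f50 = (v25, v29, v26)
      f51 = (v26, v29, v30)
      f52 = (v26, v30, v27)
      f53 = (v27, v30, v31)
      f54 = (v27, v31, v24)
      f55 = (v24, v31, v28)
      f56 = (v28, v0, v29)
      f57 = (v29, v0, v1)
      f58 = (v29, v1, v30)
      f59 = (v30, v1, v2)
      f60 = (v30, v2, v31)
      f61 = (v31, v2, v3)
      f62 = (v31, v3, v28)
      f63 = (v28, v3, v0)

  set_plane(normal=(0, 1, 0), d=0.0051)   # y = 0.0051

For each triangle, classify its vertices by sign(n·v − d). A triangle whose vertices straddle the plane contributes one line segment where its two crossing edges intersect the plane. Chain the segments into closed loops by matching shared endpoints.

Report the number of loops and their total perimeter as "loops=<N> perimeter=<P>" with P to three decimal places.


Straddling triangles (16 of 64):
  (v0,v4,v1) [-+-] → (2.56789, 0.0051, 0)–(2.11915, 0.0051, 0.448737)  len=0.6346
  (v1,v4,v5) [-++] → (2.11915, 0.0051, 0.448737)–(2.11789, 0.0051, 0.45)  len=0.0018
  (v1,v5,v2) [-+-] → (2.11789, 0.0051, 0.45)–(1.66942, 0.0051, 0.00153092)  len=0.6342
  (v2,v5,v6) [-++] → (1.66942, 0.0051, 0.00153092)–(1.66789, 0.0051, 0)  len=0.0022
  (v2,v6,v3) [-+-] → (1.66789, 0.0051, 0)–(2.11594, 0.0051, -0.448057)  len=0.6336
  (v3,v6,v7) [-++] → (2.11594, 0.0051, -0.448057)–(2.11789, 0.0051, -0.45)  len=0.0027
  (v3,v7,v0) [-+-] → (2.11789, 0.0051, -0.45)–(2.56636, 0.0051, -0.00153092)  len=0.6342
  (v0,v7,v4) [-++] → (2.56636, 0.0051, -0.00153092)–(2.56789, 0.0051, 0)  len=0.0022
  (v12,v16,v13) [+-+] → (-2.56789, 0.0051, 0)–(-2.56636, 0.0051, 0.00153092)  len=0.0022
  (v13,v16,v17) [+--] → (-2.56636, 0.0051, 0.00153092)–(-2.11789, 0.0051, 0.45)  len=0.6342
  (v13,v17,v14) [+-+] → (-2.11789, 0.0051, 0.45)–(-2.11594, 0.0051, 0.448057)  len=0.0027
  (v14,v17,v18) [+--] → (-2.11594, 0.0051, 0.448057)–(-1.66789, 0.0051, 0)  len=0.6336
  (v14,v18,v15) [+-+] → (-1.66789, 0.0051, 0)–(-1.66942, 0.0051, -0.00153092)  len=0.0022
  (v15,v18,v19) [+--] → (-1.66942, 0.0051, -0.00153092)–(-2.11789, 0.0051, -0.45)  len=0.6342
  (v15,v19,v12) [+-+] → (-2.11789, 0.0051, -0.45)–(-2.11915, 0.0051, -0.448737)  len=0.0018
  (v12,v19,v16) [+--] → (-2.11915, 0.0051, -0.448737)–(-2.56789, 0.0051, 0)  len=0.6346

Chained into 2 loop(s):
  loop 1: 8 segments, perimeter = 2.5456
  loop 2: 8 segments, perimeter = 2.5456
Total perimeter = 5.091

loops=2 perimeter=5.091


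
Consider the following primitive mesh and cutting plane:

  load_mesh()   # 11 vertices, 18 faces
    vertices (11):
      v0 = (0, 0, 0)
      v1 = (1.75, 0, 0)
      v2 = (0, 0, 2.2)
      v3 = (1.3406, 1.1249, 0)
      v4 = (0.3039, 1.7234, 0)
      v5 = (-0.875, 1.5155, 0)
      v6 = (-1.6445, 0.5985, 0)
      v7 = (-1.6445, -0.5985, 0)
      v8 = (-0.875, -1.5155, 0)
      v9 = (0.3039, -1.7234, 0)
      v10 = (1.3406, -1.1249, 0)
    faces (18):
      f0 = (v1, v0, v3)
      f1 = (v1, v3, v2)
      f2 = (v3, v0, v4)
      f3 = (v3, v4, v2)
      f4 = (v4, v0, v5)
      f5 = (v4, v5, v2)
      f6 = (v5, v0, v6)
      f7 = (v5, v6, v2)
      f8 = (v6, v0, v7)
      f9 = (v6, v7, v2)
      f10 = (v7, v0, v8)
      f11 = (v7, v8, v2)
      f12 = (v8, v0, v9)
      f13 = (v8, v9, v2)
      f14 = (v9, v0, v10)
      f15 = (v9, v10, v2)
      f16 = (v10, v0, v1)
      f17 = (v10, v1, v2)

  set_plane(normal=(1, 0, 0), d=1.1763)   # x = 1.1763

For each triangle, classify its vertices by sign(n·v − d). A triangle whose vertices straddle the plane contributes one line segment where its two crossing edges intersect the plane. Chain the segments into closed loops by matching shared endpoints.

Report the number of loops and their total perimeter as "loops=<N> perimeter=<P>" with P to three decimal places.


loops=1 perimeter=5.323

Straddling triangles (8 of 18):
  (v1,v0,v3) [+-+] → (1.1763, 0, 0)–(1.1763, 0.987036, 0)  len=0.9870
  (v1,v3,v2) [++-] → (1.1763, 0.987036, 0.269626)–(1.1763, 0, 0.721223)  len=1.0854
  (v3,v0,v4) [+--] → (1.1763, 0.987036, 0)–(1.1763, 1.21975, 0)  len=0.2327
  (v3,v4,v2) [+--] → (1.1763, 1.21975, 0)–(1.1763, 0.987036, 0.269626)  len=0.3562
  (v9,v0,v10) [--+] → (1.1763, -0.987036, 0)–(1.1763, -1.21975, 0)  len=0.2327
  (v9,v10,v2) [-+-] → (1.1763, -1.21975, 0)–(1.1763, -0.987036, 0.269626)  len=0.3562
  (v10,v0,v1) [+-+] → (1.1763, -0.987036, 0)–(1.1763, 0, 0)  len=0.9870
  (v10,v1,v2) [++-] → (1.1763, 0, 0.721223)–(1.1763, -0.987036, 0.269626)  len=1.0854

Chained into 1 loop(s):
  loop 1: 8 segments, perimeter = 5.3227
Total perimeter = 5.323
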